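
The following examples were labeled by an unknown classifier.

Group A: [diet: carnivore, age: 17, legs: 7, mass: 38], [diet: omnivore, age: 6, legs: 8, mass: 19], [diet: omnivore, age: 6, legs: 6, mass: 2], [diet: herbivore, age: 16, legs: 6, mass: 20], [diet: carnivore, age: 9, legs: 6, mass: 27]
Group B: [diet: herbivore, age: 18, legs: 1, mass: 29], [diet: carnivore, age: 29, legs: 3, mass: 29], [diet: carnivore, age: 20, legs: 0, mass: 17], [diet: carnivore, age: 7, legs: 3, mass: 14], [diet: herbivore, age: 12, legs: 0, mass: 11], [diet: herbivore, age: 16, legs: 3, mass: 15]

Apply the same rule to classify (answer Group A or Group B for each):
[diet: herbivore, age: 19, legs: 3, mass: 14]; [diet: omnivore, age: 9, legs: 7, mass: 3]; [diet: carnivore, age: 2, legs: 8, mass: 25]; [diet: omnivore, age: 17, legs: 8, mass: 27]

A rule that fits every label: legs ≥ 6 — true of each 'Group A' example, false of each 'Group B' one.
[diet: herbivore, age: 19, legs: 3, mass: 14] — legs = 3, hence Group B.
[diet: omnivore, age: 9, legs: 7, mass: 3] — legs = 7, hence Group A.
[diet: carnivore, age: 2, legs: 8, mass: 25] — legs = 8, hence Group A.
[diet: omnivore, age: 17, legs: 8, mass: 27] — legs = 8, hence Group A.

Group B, Group A, Group A, Group A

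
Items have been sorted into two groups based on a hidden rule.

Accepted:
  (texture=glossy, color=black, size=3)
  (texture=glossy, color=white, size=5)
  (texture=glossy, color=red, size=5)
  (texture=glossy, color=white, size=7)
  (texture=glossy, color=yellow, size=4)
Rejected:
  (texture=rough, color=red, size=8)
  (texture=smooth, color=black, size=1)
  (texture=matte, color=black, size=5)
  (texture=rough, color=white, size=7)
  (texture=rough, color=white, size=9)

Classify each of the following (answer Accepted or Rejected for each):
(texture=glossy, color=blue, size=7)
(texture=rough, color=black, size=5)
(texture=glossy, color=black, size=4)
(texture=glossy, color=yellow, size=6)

Accepted, Rejected, Accepted, Accepted

Every 'Accepted' example satisfies: texture is glossy. None of the 'Rejected' examples do.
(texture=glossy, color=blue, size=7): texture is glossy — meets the rule, so Accepted. (texture=rough, color=black, size=5): texture is rough — doesn't qualify, so Rejected. (texture=glossy, color=black, size=4): texture is glossy — meets the rule, so Accepted. (texture=glossy, color=yellow, size=6): texture is glossy — meets the rule, so Accepted.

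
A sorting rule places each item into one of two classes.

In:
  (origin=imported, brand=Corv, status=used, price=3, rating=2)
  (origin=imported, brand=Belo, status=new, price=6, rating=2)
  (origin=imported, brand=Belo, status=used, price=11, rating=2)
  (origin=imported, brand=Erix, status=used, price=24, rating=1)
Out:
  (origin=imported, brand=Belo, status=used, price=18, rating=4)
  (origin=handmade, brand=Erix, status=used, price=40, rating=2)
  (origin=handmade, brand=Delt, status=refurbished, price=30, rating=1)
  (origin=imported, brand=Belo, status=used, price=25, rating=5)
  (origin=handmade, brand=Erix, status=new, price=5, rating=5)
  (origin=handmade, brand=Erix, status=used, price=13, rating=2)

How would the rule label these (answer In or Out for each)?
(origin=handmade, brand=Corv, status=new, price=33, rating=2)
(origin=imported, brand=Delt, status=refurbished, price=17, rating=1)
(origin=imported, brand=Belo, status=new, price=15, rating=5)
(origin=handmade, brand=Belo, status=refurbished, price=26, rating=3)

The pattern is that an item is 'In' exactly when: origin is imported AND rating ≤ 2.

Out, In, Out, Out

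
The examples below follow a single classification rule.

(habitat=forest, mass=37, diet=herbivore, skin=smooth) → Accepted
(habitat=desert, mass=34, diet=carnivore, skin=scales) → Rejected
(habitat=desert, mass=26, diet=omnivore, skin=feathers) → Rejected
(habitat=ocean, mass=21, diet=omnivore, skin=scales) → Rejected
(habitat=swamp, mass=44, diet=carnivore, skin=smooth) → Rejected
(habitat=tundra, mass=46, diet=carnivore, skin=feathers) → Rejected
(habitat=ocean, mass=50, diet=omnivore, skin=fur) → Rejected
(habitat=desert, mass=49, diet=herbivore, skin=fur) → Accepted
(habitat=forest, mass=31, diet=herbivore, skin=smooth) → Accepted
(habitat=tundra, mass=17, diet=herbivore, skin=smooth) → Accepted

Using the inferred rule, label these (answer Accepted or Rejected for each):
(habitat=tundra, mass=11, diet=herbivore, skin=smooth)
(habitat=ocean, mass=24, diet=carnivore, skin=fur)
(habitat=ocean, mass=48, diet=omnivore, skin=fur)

Looking at the examples, the only property every 'Accepted' case has and every 'Rejected' case lacks is: diet is herbivore.
Accepted: (habitat=tundra, mass=11, diet=herbivore, skin=smooth), since diet is herbivore.
Rejected: (habitat=ocean, mass=24, diet=carnivore, skin=fur), since diet is carnivore.
Rejected: (habitat=ocean, mass=48, diet=omnivore, skin=fur), since diet is omnivore.

Accepted, Rejected, Rejected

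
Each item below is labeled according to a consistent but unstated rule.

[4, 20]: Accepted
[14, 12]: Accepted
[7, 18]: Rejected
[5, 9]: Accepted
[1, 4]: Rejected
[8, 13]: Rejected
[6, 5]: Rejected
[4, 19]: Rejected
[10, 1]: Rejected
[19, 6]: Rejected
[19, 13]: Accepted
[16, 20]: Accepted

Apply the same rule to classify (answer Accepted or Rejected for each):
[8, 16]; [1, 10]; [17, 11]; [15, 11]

Looking at the examples, the only property every 'Accepted' case has and every 'Rejected' case lacks is: sum is even.
[8, 16]: 8+16 = 24, meets the rule → Accepted. [1, 10]: 1+10 = 11, doesn't match → Rejected. [17, 11]: 17+11 = 28, meets the rule → Accepted. [15, 11]: 15+11 = 26, meets the rule → Accepted.

Accepted, Rejected, Accepted, Accepted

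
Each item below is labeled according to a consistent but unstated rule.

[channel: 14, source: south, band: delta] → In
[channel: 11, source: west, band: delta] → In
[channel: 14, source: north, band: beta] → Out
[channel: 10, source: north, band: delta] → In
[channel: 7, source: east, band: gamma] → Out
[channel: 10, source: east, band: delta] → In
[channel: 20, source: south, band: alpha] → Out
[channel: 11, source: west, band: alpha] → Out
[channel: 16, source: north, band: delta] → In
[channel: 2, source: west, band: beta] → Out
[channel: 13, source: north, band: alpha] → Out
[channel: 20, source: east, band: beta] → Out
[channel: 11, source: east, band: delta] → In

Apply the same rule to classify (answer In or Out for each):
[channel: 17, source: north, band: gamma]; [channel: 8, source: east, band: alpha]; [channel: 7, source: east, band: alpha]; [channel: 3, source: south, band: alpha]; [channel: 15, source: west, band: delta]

Out, Out, Out, Out, In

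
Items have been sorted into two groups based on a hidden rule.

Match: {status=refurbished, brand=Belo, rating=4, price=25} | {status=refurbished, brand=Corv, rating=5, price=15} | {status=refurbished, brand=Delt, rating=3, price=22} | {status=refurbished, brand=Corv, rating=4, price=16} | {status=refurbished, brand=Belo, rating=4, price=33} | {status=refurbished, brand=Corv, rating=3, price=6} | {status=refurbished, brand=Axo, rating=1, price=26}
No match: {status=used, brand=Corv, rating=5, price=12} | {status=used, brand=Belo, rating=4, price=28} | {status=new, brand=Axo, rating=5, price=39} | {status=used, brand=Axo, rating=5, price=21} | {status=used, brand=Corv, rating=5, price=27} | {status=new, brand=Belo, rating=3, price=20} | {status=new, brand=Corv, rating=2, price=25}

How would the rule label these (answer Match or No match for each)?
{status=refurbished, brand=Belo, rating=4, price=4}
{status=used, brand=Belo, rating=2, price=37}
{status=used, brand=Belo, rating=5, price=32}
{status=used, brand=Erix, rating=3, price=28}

All 'Match' examples share one property — status is refurbished — and every 'No match' example lacks it.
{status=refurbished, brand=Belo, rating=4, price=4} — status is refurbished, hence Match.
{status=used, brand=Belo, rating=2, price=37} — status is used, hence No match.
{status=used, brand=Belo, rating=5, price=32} — status is used, hence No match.
{status=used, brand=Erix, rating=3, price=28} — status is used, hence No match.

Match, No match, No match, No match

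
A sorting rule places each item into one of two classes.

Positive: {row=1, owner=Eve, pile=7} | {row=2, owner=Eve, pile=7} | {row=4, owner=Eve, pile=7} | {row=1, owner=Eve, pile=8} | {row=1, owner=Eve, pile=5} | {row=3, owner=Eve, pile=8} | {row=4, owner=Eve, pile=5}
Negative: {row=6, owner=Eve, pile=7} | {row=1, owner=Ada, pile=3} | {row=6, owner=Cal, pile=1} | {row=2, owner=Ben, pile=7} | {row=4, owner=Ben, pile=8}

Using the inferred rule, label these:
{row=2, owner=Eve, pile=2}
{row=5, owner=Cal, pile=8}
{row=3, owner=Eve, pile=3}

'Positive' ⟺ owner is Eve AND row ≤ 4.
{row=2, owner=Eve, pile=2}: owner is Eve, row = 2 — has this property, so Positive.
{row=5, owner=Cal, pile=8}: owner is Cal, row = 5 — doesn't qualify, so Negative.
{row=3, owner=Eve, pile=3}: owner is Eve, row = 3 — has this property, so Positive.

Positive, Negative, Positive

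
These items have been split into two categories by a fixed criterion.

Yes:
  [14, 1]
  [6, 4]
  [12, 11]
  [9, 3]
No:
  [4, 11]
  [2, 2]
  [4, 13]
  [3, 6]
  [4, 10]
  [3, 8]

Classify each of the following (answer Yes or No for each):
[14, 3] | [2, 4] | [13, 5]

All 'Yes' examples share one property — first > second — and every 'No' example lacks it.
[14, 3] → 14 > 3 → Yes.
[2, 4] → 2 < 4 → No.
[13, 5] → 13 > 5 → Yes.

Yes, No, Yes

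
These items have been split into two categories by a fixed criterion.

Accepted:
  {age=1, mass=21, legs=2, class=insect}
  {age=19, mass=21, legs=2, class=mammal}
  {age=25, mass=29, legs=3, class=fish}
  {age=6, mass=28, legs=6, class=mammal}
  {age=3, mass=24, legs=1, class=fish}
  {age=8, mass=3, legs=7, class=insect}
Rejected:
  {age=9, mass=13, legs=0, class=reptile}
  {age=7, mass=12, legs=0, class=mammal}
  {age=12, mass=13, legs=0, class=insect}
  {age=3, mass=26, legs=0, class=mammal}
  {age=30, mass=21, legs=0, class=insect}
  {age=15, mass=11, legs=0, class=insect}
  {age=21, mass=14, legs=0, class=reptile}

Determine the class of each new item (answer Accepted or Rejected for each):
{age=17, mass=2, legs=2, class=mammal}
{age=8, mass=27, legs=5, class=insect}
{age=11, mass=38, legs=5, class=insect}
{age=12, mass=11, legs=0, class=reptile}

One predicate separates the groups cleanly: legs ≥ 1.
{age=17, mass=2, legs=2, class=mammal} → legs = 2 → Accepted.
{age=8, mass=27, legs=5, class=insect} → legs = 5 → Accepted.
{age=11, mass=38, legs=5, class=insect} → legs = 5 → Accepted.
{age=12, mass=11, legs=0, class=reptile} → legs = 0 → Rejected.

Accepted, Accepted, Accepted, Rejected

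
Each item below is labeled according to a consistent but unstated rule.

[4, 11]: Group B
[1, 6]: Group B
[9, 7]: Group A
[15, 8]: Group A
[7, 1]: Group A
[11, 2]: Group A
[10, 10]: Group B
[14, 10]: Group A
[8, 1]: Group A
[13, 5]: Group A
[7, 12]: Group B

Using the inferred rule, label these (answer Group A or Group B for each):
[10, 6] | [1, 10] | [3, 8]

The common property of the 'Group A' items is: first > second. No 'Group B' item has it.

Group A, Group B, Group B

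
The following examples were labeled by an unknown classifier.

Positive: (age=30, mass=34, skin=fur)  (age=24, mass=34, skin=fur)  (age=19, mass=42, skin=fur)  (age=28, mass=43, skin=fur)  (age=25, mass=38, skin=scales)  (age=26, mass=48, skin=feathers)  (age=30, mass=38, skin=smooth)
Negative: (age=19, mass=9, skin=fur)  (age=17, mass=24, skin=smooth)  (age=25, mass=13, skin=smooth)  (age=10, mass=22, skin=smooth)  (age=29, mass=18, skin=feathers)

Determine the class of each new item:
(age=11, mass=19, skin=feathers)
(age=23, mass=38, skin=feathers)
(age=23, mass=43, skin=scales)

The pattern is that an item is 'Positive' exactly when: mass ≥ 34.
(age=11, mass=19, skin=feathers): mass = 19 — doesn't match, so Negative.
(age=23, mass=38, skin=feathers): mass = 38 — fits, so Positive.
(age=23, mass=43, skin=scales): mass = 43 — fits, so Positive.

Negative, Positive, Positive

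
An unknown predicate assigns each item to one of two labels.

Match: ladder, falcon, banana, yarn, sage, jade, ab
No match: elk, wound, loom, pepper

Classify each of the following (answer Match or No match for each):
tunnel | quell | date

No match, No match, Match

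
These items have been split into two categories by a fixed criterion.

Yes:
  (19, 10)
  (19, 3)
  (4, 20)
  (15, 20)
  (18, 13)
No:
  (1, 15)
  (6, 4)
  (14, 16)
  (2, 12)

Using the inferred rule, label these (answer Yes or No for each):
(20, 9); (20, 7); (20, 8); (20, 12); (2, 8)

Yes, Yes, Yes, Yes, No

A rule that fits every label: max ≥ 18 — true of each 'Yes' example, false of each 'No' one.
Yes: (20, 9), since max 20.
Yes: (20, 7), since max 20.
Yes: (20, 8), since max 20.
Yes: (20, 12), since max 20.
No: (2, 8), since max 8.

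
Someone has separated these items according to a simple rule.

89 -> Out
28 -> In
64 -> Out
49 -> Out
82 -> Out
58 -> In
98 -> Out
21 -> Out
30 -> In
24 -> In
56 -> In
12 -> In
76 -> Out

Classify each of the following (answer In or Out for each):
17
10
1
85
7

One predicate separates the groups cleanly: even AND at most 58.

Out, In, Out, Out, Out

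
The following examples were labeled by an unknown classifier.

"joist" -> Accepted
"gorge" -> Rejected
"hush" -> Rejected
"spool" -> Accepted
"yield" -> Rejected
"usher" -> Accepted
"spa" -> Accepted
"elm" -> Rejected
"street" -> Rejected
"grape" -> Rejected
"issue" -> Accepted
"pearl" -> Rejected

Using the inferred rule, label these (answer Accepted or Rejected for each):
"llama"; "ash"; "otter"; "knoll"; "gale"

The classifier is using: odd length AND contains 's'.
"llama" — length 5, no 's', hence Rejected.
"ash" — length 3, has 's', hence Accepted.
"otter" — length 5, no 's', hence Rejected.
"knoll" — length 5, no 's', hence Rejected.
"gale" — length 4, no 's', hence Rejected.

Rejected, Accepted, Rejected, Rejected, Rejected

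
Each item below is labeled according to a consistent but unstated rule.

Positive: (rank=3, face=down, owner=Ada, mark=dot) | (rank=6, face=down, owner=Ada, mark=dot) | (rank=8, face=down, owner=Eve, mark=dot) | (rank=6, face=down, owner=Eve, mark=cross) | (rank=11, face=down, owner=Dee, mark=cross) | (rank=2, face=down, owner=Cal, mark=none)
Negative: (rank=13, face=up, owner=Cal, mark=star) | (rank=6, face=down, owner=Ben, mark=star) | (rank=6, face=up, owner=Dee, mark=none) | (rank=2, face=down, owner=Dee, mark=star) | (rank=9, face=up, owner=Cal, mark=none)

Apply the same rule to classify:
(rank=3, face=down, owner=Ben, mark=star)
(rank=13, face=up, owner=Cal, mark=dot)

The distinguishing property — mark is not star AND face is down — holds for all the 'Positive' cases and none of the 'Negative' cases.

Negative, Negative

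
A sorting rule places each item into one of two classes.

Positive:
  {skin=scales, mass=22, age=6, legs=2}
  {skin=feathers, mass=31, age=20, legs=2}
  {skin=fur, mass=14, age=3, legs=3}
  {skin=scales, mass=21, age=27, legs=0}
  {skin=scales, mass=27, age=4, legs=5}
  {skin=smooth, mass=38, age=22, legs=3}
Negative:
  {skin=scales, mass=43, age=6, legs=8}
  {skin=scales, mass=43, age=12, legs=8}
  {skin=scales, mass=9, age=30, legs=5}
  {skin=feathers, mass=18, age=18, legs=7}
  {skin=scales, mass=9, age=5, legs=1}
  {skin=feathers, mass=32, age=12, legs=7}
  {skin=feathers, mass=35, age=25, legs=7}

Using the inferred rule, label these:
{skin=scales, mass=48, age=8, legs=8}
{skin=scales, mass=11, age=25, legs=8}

Negative, Negative

The classifier is using: mass ≥ 14 AND legs ≤ 5.
{skin=scales, mass=48, age=8, legs=8} — mass = 48, legs = 8, hence Negative. {skin=scales, mass=11, age=25, legs=8} — mass = 11, legs = 8, hence Negative.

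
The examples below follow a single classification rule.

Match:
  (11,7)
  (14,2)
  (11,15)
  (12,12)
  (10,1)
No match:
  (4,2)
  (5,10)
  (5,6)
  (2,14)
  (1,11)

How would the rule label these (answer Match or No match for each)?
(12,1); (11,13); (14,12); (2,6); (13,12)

Match, Match, Match, No match, Match

The simplest hypothesis consistent with all the labels is: first ≥ 6.
(12,1) → first 12 → Match. (11,13) → first 11 → Match. (14,12) → first 14 → Match. (2,6) → first 2 → No match. (13,12) → first 13 → Match.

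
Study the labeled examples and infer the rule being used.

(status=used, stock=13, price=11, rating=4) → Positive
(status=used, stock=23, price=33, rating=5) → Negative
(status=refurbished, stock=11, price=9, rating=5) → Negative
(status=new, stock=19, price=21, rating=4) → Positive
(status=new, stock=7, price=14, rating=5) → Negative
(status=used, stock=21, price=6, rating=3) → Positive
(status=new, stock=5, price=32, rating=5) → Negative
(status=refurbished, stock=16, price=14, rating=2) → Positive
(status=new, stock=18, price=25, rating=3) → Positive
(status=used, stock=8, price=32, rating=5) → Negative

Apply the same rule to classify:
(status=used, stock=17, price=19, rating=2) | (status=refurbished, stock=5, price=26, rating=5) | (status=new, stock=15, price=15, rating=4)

Positive, Negative, Positive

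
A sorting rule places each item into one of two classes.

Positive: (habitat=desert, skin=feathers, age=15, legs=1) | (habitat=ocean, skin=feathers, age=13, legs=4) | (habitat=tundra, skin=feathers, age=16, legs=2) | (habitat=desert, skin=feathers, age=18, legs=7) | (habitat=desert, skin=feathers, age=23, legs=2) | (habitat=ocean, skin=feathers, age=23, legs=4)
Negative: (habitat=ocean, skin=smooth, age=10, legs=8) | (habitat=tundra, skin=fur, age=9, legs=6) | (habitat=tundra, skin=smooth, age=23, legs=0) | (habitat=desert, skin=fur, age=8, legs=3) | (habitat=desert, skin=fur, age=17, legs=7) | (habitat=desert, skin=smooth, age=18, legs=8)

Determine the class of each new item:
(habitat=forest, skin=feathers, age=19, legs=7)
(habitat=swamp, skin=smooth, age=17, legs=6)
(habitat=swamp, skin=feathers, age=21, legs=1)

Positive, Negative, Positive

All 'Positive' examples share one property — skin is feathers — and every 'Negative' example lacks it.
(habitat=forest, skin=feathers, age=19, legs=7) — skin is feathers, hence Positive. (habitat=swamp, skin=smooth, age=17, legs=6) — skin is smooth, hence Negative. (habitat=swamp, skin=feathers, age=21, legs=1) — skin is feathers, hence Positive.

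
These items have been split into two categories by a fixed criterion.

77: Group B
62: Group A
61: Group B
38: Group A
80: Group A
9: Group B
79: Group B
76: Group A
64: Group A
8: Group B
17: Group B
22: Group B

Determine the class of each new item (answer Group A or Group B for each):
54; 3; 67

One predicate separates the groups cleanly: even AND at least 38.
54: 54 is even, 54 ≥ 38 — qualifies, so Group A.
3: 3 is odd, 3 < 38 — fails the rule, so Group B.
67: 67 is odd, 67 ≥ 38 — fails the rule, so Group B.

Group A, Group B, Group B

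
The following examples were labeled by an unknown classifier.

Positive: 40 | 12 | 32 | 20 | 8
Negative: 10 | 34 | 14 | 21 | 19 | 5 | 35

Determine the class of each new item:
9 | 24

Negative, Positive

The distinguishing property — multiple of 4 — holds for all the 'Positive' cases and none of the 'Negative' cases.
9: 9 = 4·2 + 1 — doesn't qualify, so Negative. 24: 24 = 4·6 — has this property, so Positive.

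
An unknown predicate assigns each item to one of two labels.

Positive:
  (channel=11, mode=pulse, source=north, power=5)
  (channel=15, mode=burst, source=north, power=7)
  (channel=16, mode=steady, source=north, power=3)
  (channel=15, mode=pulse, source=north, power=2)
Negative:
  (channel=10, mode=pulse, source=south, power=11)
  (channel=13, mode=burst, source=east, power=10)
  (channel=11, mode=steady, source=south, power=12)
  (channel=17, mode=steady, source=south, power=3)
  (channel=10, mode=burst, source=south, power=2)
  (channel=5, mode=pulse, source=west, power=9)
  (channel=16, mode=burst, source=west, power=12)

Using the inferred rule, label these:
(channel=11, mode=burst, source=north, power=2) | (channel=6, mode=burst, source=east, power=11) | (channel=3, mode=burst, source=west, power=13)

The classifier is using: source is north.
(channel=11, mode=burst, source=north, power=2) — source is north, hence Positive.
(channel=6, mode=burst, source=east, power=11) — source is east, hence Negative.
(channel=3, mode=burst, source=west, power=13) — source is west, hence Negative.

Positive, Negative, Negative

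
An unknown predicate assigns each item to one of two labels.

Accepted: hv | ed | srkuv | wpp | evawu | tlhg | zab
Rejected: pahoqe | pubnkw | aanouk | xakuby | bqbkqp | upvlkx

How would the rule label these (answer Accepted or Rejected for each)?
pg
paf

The pattern is that an item is 'Accepted' exactly when: length ≤ 5.
Accepted: pg, since length 2. Accepted: paf, since length 3.

Accepted, Accepted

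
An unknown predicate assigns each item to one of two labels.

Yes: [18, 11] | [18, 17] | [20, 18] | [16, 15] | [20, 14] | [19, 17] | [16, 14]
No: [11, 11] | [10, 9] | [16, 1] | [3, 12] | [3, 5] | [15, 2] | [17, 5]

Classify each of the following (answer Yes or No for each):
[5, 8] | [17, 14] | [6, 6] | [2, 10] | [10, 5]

No, Yes, No, No, No

Every 'Yes' example satisfies: sum ≥ 29. None of the 'No' examples do.
[5, 8] → 5+8 = 13 → No. [17, 14] → 17+14 = 31 → Yes. [6, 6] → 6+6 = 12 → No. [2, 10] → 2+10 = 12 → No. [10, 5] → 10+5 = 15 → No.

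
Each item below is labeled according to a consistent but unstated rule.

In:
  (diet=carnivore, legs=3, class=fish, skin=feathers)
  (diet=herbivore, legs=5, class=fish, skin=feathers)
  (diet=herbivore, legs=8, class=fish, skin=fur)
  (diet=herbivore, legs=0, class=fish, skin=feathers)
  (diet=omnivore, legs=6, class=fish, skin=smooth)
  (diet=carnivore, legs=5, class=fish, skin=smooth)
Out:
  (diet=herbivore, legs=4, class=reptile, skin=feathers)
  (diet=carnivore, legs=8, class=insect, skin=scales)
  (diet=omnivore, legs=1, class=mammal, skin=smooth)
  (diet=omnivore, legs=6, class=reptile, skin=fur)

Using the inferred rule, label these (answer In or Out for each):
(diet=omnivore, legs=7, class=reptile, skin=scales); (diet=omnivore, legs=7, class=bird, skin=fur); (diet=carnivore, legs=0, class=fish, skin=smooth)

Out, Out, In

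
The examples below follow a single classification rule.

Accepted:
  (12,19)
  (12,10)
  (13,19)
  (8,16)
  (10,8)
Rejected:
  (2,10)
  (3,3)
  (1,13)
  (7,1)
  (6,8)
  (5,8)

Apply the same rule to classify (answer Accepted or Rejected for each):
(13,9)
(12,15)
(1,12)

Accepted, Accepted, Rejected

'Accepted' ⟺ sum ≥ 18.
(13,9) → 13+9 = 22 → Accepted.
(12,15) → 12+15 = 27 → Accepted.
(1,12) → 1+12 = 13 → Rejected.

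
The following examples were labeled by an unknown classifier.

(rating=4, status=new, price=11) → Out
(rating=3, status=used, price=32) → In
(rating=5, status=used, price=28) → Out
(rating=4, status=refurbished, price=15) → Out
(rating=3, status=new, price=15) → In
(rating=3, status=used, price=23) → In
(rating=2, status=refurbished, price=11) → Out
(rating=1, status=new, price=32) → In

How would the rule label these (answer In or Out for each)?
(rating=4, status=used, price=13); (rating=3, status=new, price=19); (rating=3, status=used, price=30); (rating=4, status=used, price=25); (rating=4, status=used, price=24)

Out, In, In, Out, Out

Every 'In' example satisfies: rating ≤ 3 AND price ≥ 15. None of the 'Out' examples do.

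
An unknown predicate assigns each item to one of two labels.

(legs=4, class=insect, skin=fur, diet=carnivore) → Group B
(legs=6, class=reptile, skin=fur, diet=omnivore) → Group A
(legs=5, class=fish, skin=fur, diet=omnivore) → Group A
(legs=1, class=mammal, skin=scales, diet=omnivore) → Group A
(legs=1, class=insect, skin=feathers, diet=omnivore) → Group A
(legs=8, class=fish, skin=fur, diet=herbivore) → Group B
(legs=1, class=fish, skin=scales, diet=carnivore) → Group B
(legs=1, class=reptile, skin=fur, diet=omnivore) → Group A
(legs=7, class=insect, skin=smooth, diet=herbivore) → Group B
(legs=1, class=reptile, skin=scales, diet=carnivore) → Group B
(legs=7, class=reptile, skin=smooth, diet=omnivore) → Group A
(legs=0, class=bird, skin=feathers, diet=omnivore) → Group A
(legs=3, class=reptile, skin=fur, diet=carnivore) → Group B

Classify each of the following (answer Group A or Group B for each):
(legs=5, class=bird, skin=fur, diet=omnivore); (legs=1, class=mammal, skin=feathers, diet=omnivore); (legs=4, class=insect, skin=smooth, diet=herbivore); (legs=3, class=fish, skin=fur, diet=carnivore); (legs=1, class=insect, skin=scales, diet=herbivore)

Group A, Group A, Group B, Group B, Group B

The common property of the 'Group A' items is: diet is omnivore. No 'Group B' item has it.
(legs=5, class=bird, skin=fur, diet=omnivore): Group A (diet is omnivore).
(legs=1, class=mammal, skin=feathers, diet=omnivore): Group A (diet is omnivore).
(legs=4, class=insect, skin=smooth, diet=herbivore): Group B (diet is herbivore).
(legs=3, class=fish, skin=fur, diet=carnivore): Group B (diet is carnivore).
(legs=1, class=insect, skin=scales, diet=herbivore): Group B (diet is herbivore).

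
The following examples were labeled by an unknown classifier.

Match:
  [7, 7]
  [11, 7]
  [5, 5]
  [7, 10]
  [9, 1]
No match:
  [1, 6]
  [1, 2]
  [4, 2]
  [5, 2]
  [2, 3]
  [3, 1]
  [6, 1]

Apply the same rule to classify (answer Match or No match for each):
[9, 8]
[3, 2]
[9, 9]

A rule that fits every label: sum ≥ 10 — true of each 'Match' example, false of each 'No match' one.

Match, No match, Match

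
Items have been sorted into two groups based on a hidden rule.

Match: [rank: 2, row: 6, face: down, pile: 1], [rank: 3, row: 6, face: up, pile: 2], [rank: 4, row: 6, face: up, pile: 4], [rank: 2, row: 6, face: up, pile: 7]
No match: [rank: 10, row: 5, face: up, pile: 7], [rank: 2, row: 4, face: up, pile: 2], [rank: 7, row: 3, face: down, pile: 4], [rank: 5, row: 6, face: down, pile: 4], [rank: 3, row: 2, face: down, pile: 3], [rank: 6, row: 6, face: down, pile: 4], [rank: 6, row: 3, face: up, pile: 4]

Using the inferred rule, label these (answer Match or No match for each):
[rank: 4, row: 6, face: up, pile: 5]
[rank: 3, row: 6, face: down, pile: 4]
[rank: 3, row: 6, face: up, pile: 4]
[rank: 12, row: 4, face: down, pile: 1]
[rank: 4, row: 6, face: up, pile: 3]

The pattern is that an item is 'Match' exactly when: row = 6 AND rank ≤ 4.
[rank: 4, row: 6, face: up, pile: 5]: row = 6, rank = 4, has this property → Match.
[rank: 3, row: 6, face: down, pile: 4]: row = 6, rank = 3, has this property → Match.
[rank: 3, row: 6, face: up, pile: 4]: row = 6, rank = 3, has this property → Match.
[rank: 12, row: 4, face: down, pile: 1]: row = 4, rank = 12, doesn't match → No match.
[rank: 4, row: 6, face: up, pile: 3]: row = 6, rank = 4, has this property → Match.

Match, Match, Match, No match, Match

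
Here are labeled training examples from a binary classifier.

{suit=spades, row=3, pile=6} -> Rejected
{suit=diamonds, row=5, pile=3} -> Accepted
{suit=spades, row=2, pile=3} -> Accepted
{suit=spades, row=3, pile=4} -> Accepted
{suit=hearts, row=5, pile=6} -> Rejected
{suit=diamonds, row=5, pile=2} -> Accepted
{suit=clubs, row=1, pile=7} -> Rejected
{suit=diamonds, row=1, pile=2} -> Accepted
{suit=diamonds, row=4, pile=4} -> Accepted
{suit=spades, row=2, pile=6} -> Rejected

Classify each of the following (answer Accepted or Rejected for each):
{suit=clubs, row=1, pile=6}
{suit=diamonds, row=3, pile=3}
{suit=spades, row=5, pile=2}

One predicate separates the groups cleanly: pile ≤ 4.
{suit=clubs, row=1, pile=6} → pile = 6 → Rejected. {suit=diamonds, row=3, pile=3} → pile = 3 → Accepted. {suit=spades, row=5, pile=2} → pile = 2 → Accepted.

Rejected, Accepted, Accepted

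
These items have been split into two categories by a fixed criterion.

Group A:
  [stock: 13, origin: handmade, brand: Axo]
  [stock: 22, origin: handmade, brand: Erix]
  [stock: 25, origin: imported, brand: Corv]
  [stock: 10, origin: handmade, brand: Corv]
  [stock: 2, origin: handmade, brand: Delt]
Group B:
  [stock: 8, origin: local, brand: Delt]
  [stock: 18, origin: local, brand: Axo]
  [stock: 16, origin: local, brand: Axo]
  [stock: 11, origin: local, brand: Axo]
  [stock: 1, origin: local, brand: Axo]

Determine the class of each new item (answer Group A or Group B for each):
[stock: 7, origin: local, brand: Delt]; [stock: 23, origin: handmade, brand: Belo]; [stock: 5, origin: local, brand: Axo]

Group B, Group A, Group B

The pattern is that an item is 'Group A' exactly when: origin is not local.
[stock: 7, origin: local, brand: Delt] — origin is local, hence Group B.
[stock: 23, origin: handmade, brand: Belo] — origin is handmade, hence Group A.
[stock: 5, origin: local, brand: Axo] — origin is local, hence Group B.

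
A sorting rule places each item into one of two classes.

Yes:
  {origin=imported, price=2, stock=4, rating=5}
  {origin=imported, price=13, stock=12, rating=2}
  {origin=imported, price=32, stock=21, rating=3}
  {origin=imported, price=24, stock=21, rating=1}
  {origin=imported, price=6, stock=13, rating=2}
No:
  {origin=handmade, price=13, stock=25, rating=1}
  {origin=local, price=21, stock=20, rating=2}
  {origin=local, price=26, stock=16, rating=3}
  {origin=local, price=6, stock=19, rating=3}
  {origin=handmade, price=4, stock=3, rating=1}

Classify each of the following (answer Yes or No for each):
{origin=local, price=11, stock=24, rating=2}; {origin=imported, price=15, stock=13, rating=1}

No, Yes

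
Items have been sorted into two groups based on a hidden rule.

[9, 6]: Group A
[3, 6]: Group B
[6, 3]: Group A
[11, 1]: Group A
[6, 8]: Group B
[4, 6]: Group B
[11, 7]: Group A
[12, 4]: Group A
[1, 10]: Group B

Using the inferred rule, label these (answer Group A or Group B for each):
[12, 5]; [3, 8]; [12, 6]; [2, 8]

Group A, Group B, Group A, Group B

The simplest hypothesis consistent with all the labels is: first > second.
[12, 5]: 12 > 5, has this property → Group A. [3, 8]: 3 < 8, does not fit → Group B. [12, 6]: 12 > 6, has this property → Group A. [2, 8]: 2 < 8, does not fit → Group B.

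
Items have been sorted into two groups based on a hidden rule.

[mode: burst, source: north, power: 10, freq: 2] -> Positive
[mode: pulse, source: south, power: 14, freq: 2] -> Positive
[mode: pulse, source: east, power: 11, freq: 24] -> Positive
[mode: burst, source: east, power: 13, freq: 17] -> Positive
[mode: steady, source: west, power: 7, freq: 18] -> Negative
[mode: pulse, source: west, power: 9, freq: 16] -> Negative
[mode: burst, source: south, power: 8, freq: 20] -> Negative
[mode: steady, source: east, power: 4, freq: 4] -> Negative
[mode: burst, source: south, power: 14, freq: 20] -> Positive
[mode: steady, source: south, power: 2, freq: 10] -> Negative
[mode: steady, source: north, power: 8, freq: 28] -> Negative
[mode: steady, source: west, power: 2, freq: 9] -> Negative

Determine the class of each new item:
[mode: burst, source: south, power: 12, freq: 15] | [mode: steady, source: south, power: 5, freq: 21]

'Positive' ⟺ power ≥ 10.
[mode: burst, source: south, power: 12, freq: 15]: Positive (power = 12). [mode: steady, source: south, power: 5, freq: 21]: Negative (power = 5).

Positive, Negative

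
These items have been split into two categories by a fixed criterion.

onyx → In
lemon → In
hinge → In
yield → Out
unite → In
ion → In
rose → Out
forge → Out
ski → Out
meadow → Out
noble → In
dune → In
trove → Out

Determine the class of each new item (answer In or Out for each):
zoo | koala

Out, Out

Checking candidate rules against both groups, what survives is: contains 'n'.
zoo: no 'n' — fails this test, so Out. koala: no 'n' — fails this test, so Out.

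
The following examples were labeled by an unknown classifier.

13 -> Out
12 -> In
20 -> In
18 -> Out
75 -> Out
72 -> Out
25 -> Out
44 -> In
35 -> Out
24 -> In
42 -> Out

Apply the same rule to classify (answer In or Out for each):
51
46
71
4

The common property of the 'In' items is: multiple of 4 AND at most 44. No 'Out' item has it.
51 — 51 = 4·12 + 3, 51 > 44, hence Out.
46 — 46 = 4·11 + 2, 46 > 44, hence Out.
71 — 71 = 4·17 + 3, 71 > 44, hence Out.
4 — 4 = 4·1, 4 ≤ 44, hence In.

Out, Out, Out, In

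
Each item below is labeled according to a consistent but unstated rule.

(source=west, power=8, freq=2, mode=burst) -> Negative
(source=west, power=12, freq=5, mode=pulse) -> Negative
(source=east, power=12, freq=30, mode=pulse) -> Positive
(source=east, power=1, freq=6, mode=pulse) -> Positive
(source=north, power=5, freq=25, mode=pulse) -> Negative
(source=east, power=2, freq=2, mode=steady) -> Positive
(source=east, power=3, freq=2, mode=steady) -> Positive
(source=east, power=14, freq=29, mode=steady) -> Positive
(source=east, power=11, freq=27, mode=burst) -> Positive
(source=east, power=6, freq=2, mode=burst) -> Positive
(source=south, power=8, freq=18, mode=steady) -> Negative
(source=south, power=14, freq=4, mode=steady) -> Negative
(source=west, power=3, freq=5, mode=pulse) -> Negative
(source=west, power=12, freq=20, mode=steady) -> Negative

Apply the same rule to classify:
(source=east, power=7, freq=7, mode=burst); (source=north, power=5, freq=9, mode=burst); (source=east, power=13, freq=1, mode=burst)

Positive, Negative, Positive

The rule appears to be: source is east.
Positive: (source=east, power=7, freq=7, mode=burst), since source is east.
Negative: (source=north, power=5, freq=9, mode=burst), since source is north.
Positive: (source=east, power=13, freq=1, mode=burst), since source is east.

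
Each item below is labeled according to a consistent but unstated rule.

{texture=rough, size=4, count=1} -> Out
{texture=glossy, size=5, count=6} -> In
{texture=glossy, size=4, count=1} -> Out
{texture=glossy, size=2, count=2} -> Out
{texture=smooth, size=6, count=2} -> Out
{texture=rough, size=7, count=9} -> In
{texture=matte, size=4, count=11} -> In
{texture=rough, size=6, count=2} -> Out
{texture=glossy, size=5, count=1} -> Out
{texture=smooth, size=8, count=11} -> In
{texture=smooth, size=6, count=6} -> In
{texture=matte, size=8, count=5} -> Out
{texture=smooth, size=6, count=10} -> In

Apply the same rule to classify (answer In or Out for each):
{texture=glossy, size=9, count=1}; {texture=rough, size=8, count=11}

Out, In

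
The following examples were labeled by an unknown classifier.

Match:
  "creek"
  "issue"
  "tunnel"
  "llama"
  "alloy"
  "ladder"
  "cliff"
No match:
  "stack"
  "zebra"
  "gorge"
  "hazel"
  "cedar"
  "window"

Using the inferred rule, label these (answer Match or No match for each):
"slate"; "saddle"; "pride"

Looking at the examples, the only property every 'Match' case has and every 'No match' case lacks is: has a double letter.
No match: "slate", since no doubled letter. Match: "saddle", since 'dd' doubled. No match: "pride", since no doubled letter.

No match, Match, No match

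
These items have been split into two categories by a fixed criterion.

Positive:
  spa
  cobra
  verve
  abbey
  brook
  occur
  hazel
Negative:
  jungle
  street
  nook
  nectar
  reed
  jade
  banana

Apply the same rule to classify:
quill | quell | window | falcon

Positive, Positive, Negative, Negative

All 'Positive' examples share one property — odd length — and every 'Negative' example lacks it.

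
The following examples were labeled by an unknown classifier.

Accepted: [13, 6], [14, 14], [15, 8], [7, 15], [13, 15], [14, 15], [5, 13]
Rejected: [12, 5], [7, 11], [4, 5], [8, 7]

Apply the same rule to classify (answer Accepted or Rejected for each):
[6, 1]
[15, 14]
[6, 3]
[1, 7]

The common property of the 'Accepted' items is: max ≥ 13. No 'Rejected' item has it.
[6, 1]: max 6 — fails this test, so Rejected.
[15, 14]: max 15 — passes, so Accepted.
[6, 3]: max 6 — fails this test, so Rejected.
[1, 7]: max 7 — fails this test, so Rejected.

Rejected, Accepted, Rejected, Rejected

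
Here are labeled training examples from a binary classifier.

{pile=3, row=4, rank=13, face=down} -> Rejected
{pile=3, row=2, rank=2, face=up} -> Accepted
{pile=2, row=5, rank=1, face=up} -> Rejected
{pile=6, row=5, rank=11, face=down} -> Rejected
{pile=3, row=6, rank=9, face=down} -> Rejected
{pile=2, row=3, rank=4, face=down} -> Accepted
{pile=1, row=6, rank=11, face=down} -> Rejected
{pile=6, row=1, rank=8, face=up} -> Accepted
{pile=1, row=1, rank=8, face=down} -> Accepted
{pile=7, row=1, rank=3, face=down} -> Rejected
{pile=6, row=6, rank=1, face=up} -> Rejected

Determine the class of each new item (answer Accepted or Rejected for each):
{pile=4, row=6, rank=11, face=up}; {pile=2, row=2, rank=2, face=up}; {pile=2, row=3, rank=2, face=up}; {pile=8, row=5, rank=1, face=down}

Every 'Accepted' example satisfies: rank is even. None of the 'Rejected' examples do.
{pile=4, row=6, rank=11, face=up}: rank = 11 — does not fit, so Rejected.
{pile=2, row=2, rank=2, face=up}: rank = 2 — checks out, so Accepted.
{pile=2, row=3, rank=2, face=up}: rank = 2 — checks out, so Accepted.
{pile=8, row=5, rank=1, face=down}: rank = 1 — does not fit, so Rejected.

Rejected, Accepted, Accepted, Rejected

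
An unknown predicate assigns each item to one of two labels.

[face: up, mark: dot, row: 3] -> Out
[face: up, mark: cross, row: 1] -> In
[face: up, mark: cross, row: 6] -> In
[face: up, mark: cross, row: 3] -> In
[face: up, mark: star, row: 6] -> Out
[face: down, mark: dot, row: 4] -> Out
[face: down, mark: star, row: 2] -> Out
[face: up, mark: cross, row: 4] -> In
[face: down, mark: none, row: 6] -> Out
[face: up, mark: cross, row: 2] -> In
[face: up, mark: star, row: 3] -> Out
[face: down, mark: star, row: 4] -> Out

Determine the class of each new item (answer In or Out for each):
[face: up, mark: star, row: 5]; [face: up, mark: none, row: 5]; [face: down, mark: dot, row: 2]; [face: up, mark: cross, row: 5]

Out, Out, Out, In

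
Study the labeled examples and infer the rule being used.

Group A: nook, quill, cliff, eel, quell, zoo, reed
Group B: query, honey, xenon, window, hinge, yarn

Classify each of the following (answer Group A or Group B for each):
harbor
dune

Comparing the two groups points to one rule — has a double letter.
Group B: harbor, since no doubled letter.
Group B: dune, since no doubled letter.

Group B, Group B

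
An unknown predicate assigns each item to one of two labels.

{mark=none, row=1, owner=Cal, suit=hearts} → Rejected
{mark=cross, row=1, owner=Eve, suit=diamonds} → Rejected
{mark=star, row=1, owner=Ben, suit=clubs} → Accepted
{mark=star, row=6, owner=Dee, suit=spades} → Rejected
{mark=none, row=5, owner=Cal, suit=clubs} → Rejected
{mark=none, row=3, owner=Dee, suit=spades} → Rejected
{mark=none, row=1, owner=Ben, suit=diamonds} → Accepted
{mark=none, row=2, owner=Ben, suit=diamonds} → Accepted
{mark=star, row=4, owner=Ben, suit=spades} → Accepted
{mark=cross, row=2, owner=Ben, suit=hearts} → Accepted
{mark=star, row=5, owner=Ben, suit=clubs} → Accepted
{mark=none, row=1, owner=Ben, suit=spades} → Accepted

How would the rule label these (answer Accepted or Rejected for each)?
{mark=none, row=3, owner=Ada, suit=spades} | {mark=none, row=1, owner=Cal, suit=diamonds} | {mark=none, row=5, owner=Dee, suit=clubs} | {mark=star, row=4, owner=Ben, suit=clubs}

Looking at the examples, the only property every 'Accepted' case has and every 'Rejected' case lacks is: owner is Ben.
{mark=none, row=3, owner=Ada, suit=spades} → owner is Ada → Rejected.
{mark=none, row=1, owner=Cal, suit=diamonds} → owner is Cal → Rejected.
{mark=none, row=5, owner=Dee, suit=clubs} → owner is Dee → Rejected.
{mark=star, row=4, owner=Ben, suit=clubs} → owner is Ben → Accepted.

Rejected, Rejected, Rejected, Accepted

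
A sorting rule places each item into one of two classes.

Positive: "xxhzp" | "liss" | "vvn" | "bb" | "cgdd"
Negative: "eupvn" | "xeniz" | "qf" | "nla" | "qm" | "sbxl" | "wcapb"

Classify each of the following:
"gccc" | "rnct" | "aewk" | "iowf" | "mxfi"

The simplest hypothesis consistent with all the labels is: has a double letter.
"gccc": 'cc' doubled, matches → Positive.
"rnct": no doubled letter, fails this test → Negative.
"aewk": no doubled letter, fails this test → Negative.
"iowf": no doubled letter, fails this test → Negative.
"mxfi": no doubled letter, fails this test → Negative.

Positive, Negative, Negative, Negative, Negative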